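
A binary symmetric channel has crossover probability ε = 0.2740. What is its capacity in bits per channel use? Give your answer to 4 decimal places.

Binary symmetric channel: C = 1 − h₂(ε) where h₂ is the binary entropy function.
h₂(0.2740) = −0.2740·log₂0.2740 − 0.7260·log₂0.7260 = 0.8471.
C = 1 − 0.8471 = 0.1529 bits per channel use.

0.1529 bits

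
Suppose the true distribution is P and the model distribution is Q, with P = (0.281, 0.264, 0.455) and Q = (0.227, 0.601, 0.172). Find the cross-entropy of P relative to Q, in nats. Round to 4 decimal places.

1.3520 nats

H(P,Q) = −Σ p·ln q.
  −0.281·ln(0.227) = 0.41667
  −0.264·ln(0.601) = 0.13442
  −0.455·ln(0.172) = 0.80092
H(P,Q) = 1.3520 nats.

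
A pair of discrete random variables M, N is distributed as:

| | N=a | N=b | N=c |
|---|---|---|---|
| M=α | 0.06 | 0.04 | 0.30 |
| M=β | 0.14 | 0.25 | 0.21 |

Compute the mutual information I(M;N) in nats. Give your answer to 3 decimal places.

0.089 nats

Marginals: p(M) = (0.4000, 0.6000), p(N) = (0.2000, 0.2900, 0.5100).
I(M;N) = H(M) + H(N) − H(M,N).
H(M) = 0.6730, H(N) = 1.0243, H(M,N) = 1.6083.
I(M;N) = 0.6730 + 1.0243 − 1.6083 = 0.089 nats.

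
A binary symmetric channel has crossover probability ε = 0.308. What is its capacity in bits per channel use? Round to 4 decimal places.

0.1091 bits

Binary symmetric channel: C = 1 − h₂(ε) where h₂ is the binary entropy function.
h₂(0.308) = −0.308·log₂0.308 − 0.692·log₂0.692 = 0.8909.
C = 1 − 0.8909 = 0.1091 bits per channel use.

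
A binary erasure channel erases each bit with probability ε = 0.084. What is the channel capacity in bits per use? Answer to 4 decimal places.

0.9160 bits

Binary erasure channel: capacity C = 1 − ε.
C = 1 − 0.084 = 0.9160 bits per channel use.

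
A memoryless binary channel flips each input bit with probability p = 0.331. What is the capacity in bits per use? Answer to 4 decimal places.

0.0841 bits

Binary symmetric channel: C = 1 − h₂(ε) where h₂ is the binary entropy function.
h₂(0.331) = −0.331·log₂0.331 − 0.669·log₂0.669 = 0.9159.
C = 1 − 0.9159 = 0.0841 bits per channel use.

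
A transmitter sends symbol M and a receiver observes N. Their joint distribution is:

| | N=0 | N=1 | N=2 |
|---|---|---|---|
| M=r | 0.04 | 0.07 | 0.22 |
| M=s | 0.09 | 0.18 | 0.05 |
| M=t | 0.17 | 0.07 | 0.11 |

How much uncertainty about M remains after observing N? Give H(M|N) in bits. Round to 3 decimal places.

1.385 bits

Marginals: p(M) = (0.3300, 0.3200, 0.3500), p(N) = (0.3000, 0.3200, 0.3800).
H(M|N) = Σ p(N) · H(M|N=·).
  N=0: p=0.3000, H(M|N=0) = 1.3730
  N=1: p=0.3200, H(M|N=1) = 1.4262
  N=2: p=0.3800, H(M|N=2) = 1.3592
Weighted sum = 1.385 bits.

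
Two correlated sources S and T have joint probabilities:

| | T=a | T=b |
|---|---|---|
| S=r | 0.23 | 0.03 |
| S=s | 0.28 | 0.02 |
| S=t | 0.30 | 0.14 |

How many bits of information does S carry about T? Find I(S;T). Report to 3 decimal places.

0.064 bits

Marginals: p(S) = (0.2600, 0.3000, 0.4400), p(T) = (0.8100, 0.1900).
I(S;T) = Σ p(x,y)·log₂[p(x,y)/(p(x)p(y))].
  (r,a): 0.23·log₂(1.0921) = 0.0292
  (r,b): 0.03·log₂(0.6073) = -0.0216
  (s,a): 0.28·log₂(1.1523) = 0.0573
  (s,b): 0.02·log₂(0.3509) = -0.0302
  (t,a): 0.30·log₂(0.8418) = -0.0746
  (t,b): 0.14·log₂(1.6746) = 0.1041
Sum = 0.064 bits.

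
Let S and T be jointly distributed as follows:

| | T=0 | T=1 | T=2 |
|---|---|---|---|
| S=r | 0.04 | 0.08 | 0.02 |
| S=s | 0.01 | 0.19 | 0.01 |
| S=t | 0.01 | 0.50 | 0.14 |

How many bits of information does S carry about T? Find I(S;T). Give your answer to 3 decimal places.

Marginals: p(S) = (0.1400, 0.2100, 0.6500), p(T) = (0.0600, 0.7700, 0.1700).
I(S;T) = Σ p(x,y)·log₂[p(x,y)/(p(x)p(y))].
  (r,0): 0.04·log₂(4.7619) = 0.0901
  (r,1): 0.08·log₂(0.7421) = -0.0344
  (r,2): 0.02·log₂(0.8403) = -0.0050
  (s,0): 0.01·log₂(0.7937) = -0.0033
  (s,1): 0.19·log₂(1.1750) = 0.0442
  (s,2): 0.01·log₂(0.2801) = -0.0184
  (t,0): 0.01·log₂(0.2564) = -0.0196
  (t,1): 0.50·log₂(0.9990) = -0.0007
  (t,2): 0.14·log₂(1.2670) = 0.0478
Sum = 0.101 bits.

0.101 bits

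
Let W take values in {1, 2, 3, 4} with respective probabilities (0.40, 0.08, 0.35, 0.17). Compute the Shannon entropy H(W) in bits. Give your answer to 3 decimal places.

H(W) = −Σ p·log₂ p.
  −(0.40)·log₂(0.40) = 0.5288
  −(0.08)·log₂(0.08) = 0.2915
  −(0.35)·log₂(0.35) = 0.5301
  −(0.17)·log₂(0.17) = 0.4346
Sum: 0.5288 + 0.2915 + 0.5301 + 0.4346 = 1.785 bits.

1.785 bits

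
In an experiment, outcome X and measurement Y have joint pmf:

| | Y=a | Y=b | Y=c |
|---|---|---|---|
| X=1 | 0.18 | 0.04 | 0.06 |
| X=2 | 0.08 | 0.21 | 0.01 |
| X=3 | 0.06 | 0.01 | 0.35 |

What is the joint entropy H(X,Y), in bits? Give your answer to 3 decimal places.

2.545 bits

H(X,Y) = −Σ p(x,y)·log₂ p(x,y) over all 9 cells.
  cell (1,a): −0.18·log₂0.18 = 0.4453
  cell (1,b): −0.04·log₂0.04 = 0.1858
  cell (1,c): −0.06·log₂0.06 = 0.2435
  cell (2,a): −0.08·log₂0.08 = 0.2915
  cell (2,b): −0.21·log₂0.21 = 0.4728
  cell (2,c): −0.01·log₂0.01 = 0.0664
  cell (3,a): −0.06·log₂0.06 = 0.2435
  cell (3,b): −0.01·log₂0.01 = 0.0664
  cell (3,c): −0.35·log₂0.35 = 0.5301
Sum = 2.545 bits.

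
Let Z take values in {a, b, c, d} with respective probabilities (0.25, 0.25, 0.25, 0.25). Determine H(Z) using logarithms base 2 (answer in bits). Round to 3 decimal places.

H(Z) = −Σ p·log₂ p.
  −(0.25)·log₂(0.25) = 0.5000
  −(0.25)·log₂(0.25) = 0.5000
  −(0.25)·log₂(0.25) = 0.5000
  −(0.25)·log₂(0.25) = 0.5000
Sum: 0.5000 + 0.5000 + 0.5000 + 0.5000 = 2.000 bits.

2.000 bits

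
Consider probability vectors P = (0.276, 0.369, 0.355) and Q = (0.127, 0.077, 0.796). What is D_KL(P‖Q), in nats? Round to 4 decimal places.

D(P‖Q) = Σ p·ln(p/q).
  0.276·ln(0.276/0.127) = 0.21424
  0.369·ln(0.369/0.077) = 0.57822
  0.355·ln(0.355/0.796) = -0.28666
D(P‖Q) = 0.5058 nats.

0.5058 nats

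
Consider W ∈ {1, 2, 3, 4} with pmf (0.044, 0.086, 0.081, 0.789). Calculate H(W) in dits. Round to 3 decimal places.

0.321 dits

H(W) = −Σ p·log₁₀ p.
  −(0.044)·log₁₀(0.044) = 0.0597
  −(0.086)·log₁₀(0.086) = 0.0916
  −(0.081)·log₁₀(0.081) = 0.0884
  −(0.789)·log₁₀(0.789) = 0.0812
Sum: 0.0597 + 0.0916 + 0.0884 + 0.0812 = 0.321 dits.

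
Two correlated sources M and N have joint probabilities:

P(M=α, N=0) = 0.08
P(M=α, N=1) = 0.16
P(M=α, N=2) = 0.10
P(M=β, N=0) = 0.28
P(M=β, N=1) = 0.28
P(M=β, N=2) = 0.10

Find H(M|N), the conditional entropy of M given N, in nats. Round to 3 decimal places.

Chain rule: H(M|N) = H(M,N) − H(N).
Marginals: p(M) = (0.3400, 0.6600), p(N) = (0.3600, 0.4400, 0.2000).
H(M,N) = 1.6686 nats; H(N) = 1.0509 nats.
H(M|N) = 1.6686 − 1.0509 = 0.618 nats.

0.618 nats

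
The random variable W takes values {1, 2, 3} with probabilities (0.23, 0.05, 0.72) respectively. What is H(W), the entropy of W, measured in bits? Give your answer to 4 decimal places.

H(W) = −Σ p·log₂ p.
  −(0.23)·log₂(0.23) = 0.48767
  −(0.05)·log₂(0.05) = 0.21610
  −(0.72)·log₂(0.72) = 0.34123
Sum: 0.48767 + 0.21610 + 0.34123 = 1.0450 bits.

1.0450 bits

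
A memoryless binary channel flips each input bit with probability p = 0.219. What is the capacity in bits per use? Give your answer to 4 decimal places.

0.2417 bits

Binary symmetric channel: C = 1 − h₂(ε) where h₂ is the binary entropy function.
h₂(0.219) = −0.219·log₂0.219 − 0.781·log₂0.781 = 0.7583.
C = 1 − 0.7583 = 0.2417 bits per channel use.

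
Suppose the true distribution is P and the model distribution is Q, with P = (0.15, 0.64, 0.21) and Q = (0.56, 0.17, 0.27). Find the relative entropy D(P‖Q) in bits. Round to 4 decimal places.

D(P‖Q) = Σ p·log₂(p/q).
  0.15·log₂(0.15/0.56) = -0.28507
  0.64·log₂(0.64/0.17) = 1.22402
  0.21·log₂(0.21/0.27) = -0.07614
D(P‖Q) = 0.8628 bits.

0.8628 bits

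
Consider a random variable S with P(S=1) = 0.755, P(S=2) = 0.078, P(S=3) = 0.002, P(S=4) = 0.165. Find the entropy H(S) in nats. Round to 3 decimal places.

0.721 nats

H(S) = −Σ p·ln p.
  −(0.755)·ln(0.755) = 0.2122
  −(0.078)·ln(0.078) = 0.1990
  −(0.002)·ln(0.002) = 0.0124
  −(0.165)·ln(0.165) = 0.2973
Sum: 0.2122 + 0.1990 + 0.0124 + 0.2973 = 0.721 nats.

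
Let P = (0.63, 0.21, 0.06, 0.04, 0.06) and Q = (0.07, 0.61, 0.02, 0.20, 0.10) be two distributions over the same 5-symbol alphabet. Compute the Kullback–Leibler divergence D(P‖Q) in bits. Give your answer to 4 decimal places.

D(P‖Q) = Σ p·log₂(p/q).
  0.63·log₂(0.63/0.07) = 1.99705
  0.21·log₂(0.21/0.61) = -0.32307
  0.06·log₂(0.06/0.02) = 0.09510
  0.04·log₂(0.04/0.20) = -0.09288
  0.06·log₂(0.06/0.10) = -0.04422
D(P‖Q) = 1.6320 bits.

1.6320 bits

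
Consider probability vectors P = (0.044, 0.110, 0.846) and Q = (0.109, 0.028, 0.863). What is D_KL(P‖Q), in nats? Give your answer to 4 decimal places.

D(P‖Q) = Σ p·ln(p/q).
  0.044·ln(0.044/0.109) = -0.03991
  0.110·ln(0.110/0.028) = 0.15051
  0.846·ln(0.846/0.863) = -0.01683
D(P‖Q) = 0.0938 nats.

0.0938 nats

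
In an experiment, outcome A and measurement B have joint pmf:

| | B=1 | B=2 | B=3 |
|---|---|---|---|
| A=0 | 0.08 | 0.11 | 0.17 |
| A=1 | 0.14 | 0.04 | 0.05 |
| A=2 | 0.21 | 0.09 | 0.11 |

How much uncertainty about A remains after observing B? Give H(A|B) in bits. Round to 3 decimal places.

1.466 bits

Chain rule: H(A|B) = H(A,B) − H(B).
Marginals: p(A) = (0.3600, 0.2300, 0.4100), p(B) = (0.4300, 0.2400, 0.3300).
H(A,B) = 3.0111 bits; H(B) = 1.5455 bits.
H(A|B) = 3.0111 − 1.5455 = 1.466 bits.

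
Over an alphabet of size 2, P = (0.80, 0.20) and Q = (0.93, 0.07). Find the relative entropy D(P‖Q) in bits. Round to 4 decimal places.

0.1291 bits

D(P‖Q) = Σ p·log₂(p/q).
  0.80·log₂(0.80/0.93) = -0.17378
  0.20·log₂(0.20/0.07) = 0.30291
D(P‖Q) = 0.1291 bits.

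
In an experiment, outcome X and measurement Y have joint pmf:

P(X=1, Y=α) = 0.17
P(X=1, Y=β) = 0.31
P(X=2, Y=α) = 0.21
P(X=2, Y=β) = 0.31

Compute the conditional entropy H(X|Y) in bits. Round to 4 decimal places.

Chain rule: H(X|Y) = H(X,Y) − H(Y).
Marginals: p(X) = (0.4800, 0.5200), p(Y) = (0.3800, 0.6200).
H(X,Y) = 1.9550 bits; H(Y) = 0.9580 bits.
H(X|Y) = 1.9550 − 0.9580 = 0.9970 bits.

0.9970 bits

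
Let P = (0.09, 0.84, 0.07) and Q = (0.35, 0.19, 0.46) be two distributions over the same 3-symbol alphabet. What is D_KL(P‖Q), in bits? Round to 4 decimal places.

1.4348 bits

D(P‖Q) = Σ p·log₂(p/q).
  0.09·log₂(0.09/0.35) = -0.17634
  0.84·log₂(0.84/0.19) = 1.80129
  0.07·log₂(0.07/0.46) = -0.19013
D(P‖Q) = 1.4348 bits.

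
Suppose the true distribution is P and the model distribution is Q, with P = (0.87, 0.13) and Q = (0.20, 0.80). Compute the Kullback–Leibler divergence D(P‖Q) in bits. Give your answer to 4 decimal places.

D(P‖Q) = Σ p·log₂(p/q).
  0.87·log₂(0.87/0.20) = 1.84528
  0.13·log₂(0.13/0.80) = -0.34079
D(P‖Q) = 1.5045 bits.

1.5045 bits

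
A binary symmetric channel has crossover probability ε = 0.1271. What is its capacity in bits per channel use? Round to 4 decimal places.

Binary symmetric channel: C = 1 − h₂(ε) where h₂ is the binary entropy function.
h₂(0.1271) = −0.1271·log₂0.1271 − 0.8729·log₂0.8729 = 0.5494.
C = 1 − 0.5494 = 0.4506 bits per channel use.

0.4506 bits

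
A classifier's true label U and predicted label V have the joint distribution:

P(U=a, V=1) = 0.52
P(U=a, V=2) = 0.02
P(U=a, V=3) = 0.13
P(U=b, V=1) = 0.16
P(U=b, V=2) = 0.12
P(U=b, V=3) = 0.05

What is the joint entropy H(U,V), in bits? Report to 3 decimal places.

H(U,V) = −Σ p(x,y)·log₂ p(x,y) over all 6 cells.
  cell (a,1): −0.52·log₂0.52 = 0.4906
  cell (a,2): −0.02·log₂0.02 = 0.1129
  cell (a,3): −0.13·log₂0.13 = 0.3826
  cell (b,1): −0.16·log₂0.16 = 0.4230
  cell (b,2): −0.12·log₂0.12 = 0.3671
  cell (b,3): −0.05·log₂0.05 = 0.2161
Sum = 1.992 bits.

1.992 bits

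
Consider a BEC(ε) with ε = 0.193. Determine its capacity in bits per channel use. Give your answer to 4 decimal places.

0.8070 bits

Binary erasure channel: capacity C = 1 − ε.
C = 1 − 0.193 = 0.8070 bits per channel use.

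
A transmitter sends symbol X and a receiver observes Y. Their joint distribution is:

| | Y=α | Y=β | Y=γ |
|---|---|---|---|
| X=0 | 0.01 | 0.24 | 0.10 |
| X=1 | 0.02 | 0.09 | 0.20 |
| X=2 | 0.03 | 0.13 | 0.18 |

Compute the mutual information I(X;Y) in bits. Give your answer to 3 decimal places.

Marginals: p(X) = (0.3500, 0.3100, 0.3400), p(Y) = (0.0600, 0.4600, 0.4800).
I(X;Y) = Σ p(x,y)·log₂[p(x,y)/(p(x)p(y))].
  (0,α): 0.01·log₂(0.4762) = -0.0107
  (0,β): 0.24·log₂(1.4907) = 0.1382
  (0,γ): 0.10·log₂(0.5952) = -0.0748
  (1,α): 0.02·log₂(1.0753) = 0.0021
  (1,β): 0.09·log₂(0.6311) = -0.0598
  (1,γ): 0.20·log₂(1.3441) = 0.0853
  (2,α): 0.03·log₂(1.4706) = 0.0167
  (2,β): 0.13·log₂(0.8312) = -0.0347
  (2,γ): 0.18·log₂(1.1029) = 0.0254
Sum = 0.088 bits.

0.088 bits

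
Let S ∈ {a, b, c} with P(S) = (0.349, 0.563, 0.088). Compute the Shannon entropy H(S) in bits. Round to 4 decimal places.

H(S) = −Σ p·log₂ p.
  −(0.349)·log₂(0.349) = 0.53003
  −(0.563)·log₂(0.563) = 0.46661
  −(0.088)·log₂(0.088) = 0.30856
Sum: 0.53003 + 0.46661 + 0.30856 = 1.3052 bits.

1.3052 bits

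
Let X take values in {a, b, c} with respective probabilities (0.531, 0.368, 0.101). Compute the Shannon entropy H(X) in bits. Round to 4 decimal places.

H(X) = −Σ p·log₂ p.
  −(0.531)·log₂(0.531) = 0.48492
  −(0.368)·log₂(0.368) = 0.53074
  −(0.101)·log₂(0.101) = 0.33406
Sum: 0.48492 + 0.53074 + 0.33406 = 1.3497 bits.

1.3497 bits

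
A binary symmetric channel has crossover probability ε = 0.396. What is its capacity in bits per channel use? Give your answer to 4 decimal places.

0.0314 bits

Binary symmetric channel: C = 1 − h₂(ε) where h₂ is the binary entropy function.
h₂(0.396) = −0.396·log₂0.396 − 0.604·log₂0.604 = 0.9686.
C = 1 − 0.9686 = 0.0314 bits per channel use.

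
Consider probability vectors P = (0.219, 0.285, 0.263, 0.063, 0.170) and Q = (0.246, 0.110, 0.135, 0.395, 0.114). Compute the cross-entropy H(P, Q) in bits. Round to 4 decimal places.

H(P,Q) = −Σ p·log₂ q.
  −0.219·log₂(0.246) = 0.44310
  −0.285·log₂(0.110) = 0.90756
  −0.263·log₂(0.135) = 0.75980
  −0.063·log₂(0.395) = 0.08442
  −0.170·log₂(0.114) = 0.53259
H(P,Q) = 2.7275 bits.

2.7275 bits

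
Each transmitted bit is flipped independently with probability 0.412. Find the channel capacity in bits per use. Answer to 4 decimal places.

Binary symmetric channel: C = 1 − h₂(ε) where h₂ is the binary entropy function.
h₂(0.412) = −0.412·log₂0.412 − 0.588·log₂0.588 = 0.9775.
C = 1 − 0.9775 = 0.0225 bits per channel use.

0.0225 bits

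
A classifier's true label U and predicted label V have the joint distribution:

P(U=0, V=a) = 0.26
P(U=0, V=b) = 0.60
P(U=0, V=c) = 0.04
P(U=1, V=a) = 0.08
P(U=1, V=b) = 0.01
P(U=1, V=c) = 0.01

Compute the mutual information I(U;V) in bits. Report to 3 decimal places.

Marginals: p(U) = (0.9000, 0.1000), p(V) = (0.3400, 0.6100, 0.0500).
I(U;V) = H(U) + H(V) − H(U,V).
H(U) = 0.4690, H(V) = 1.1803, H(U,V) = 1.5576.
I(U;V) = 0.4690 + 1.1803 − 1.5576 = 0.092 bits.

0.092 bits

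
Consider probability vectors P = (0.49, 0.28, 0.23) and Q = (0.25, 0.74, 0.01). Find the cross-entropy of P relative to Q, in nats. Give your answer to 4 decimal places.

H(P,Q) = −Σ p·ln q.
  −0.49·ln(0.25) = 0.67928
  −0.28·ln(0.74) = 0.08431
  −0.23·ln(0.01) = 1.05919
H(P,Q) = 1.8228 nats.

1.8228 nats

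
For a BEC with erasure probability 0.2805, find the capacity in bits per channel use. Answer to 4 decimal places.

Binary erasure channel: capacity C = 1 − ε.
C = 1 − 0.2805 = 0.7195 bits per channel use.

0.7195 bits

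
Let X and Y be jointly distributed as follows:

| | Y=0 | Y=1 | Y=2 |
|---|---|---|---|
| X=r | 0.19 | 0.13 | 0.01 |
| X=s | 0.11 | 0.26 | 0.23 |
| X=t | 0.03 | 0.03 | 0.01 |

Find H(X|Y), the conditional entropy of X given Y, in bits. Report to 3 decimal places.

1.064 bits

Marginals: p(X) = (0.3300, 0.6000, 0.0700), p(Y) = (0.3300, 0.4200, 0.2500).
H(X|Y) = Σ p(Y) · H(X|Y=·).
  Y=0: p=0.3300, H(X|Y=0) = 1.3014
  Y=1: p=0.4200, H(X|Y=1) = 1.2239
  Y=2: p=0.2500, H(X|Y=2) = 0.4822
Weighted sum = 1.064 bits.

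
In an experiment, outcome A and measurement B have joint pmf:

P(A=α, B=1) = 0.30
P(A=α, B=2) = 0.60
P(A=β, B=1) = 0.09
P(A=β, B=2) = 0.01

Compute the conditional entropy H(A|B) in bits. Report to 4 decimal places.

Marginals: p(A) = (0.9000, 0.1000), p(B) = (0.3900, 0.6100).
H(A|B) = Σ p(B) · H(A|B=·).
  B=1: p=0.3900, H(A|B=1) = 0.7793
  B=2: p=0.6100, H(A|B=2) = 0.1207
Weighted sum = 0.3776 bits.

0.3776 bits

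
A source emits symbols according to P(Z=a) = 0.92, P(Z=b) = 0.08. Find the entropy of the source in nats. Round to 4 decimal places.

0.2788 nats

H(Z) = −Σ p·ln p.
  −(0.92)·ln(0.92) = 0.07671
  −(0.08)·ln(0.08) = 0.20206
Sum: 0.07671 + 0.20206 = 0.2788 nats.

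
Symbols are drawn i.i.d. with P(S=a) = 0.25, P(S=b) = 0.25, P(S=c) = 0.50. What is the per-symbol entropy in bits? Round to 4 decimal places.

1.5000 bits

H(S) = −Σ p·log₂ p.
  −(0.25)·log₂(0.25) = 0.50000
  −(0.25)·log₂(0.25) = 0.50000
  −(0.50)·log₂(0.50) = 0.50000
Sum: 0.50000 + 0.50000 + 0.50000 = 1.5000 bits.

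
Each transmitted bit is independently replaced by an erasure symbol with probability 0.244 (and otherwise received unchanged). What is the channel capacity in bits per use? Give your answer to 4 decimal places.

Binary erasure channel: capacity C = 1 − ε.
C = 1 − 0.244 = 0.7560 bits per channel use.

0.7560 bits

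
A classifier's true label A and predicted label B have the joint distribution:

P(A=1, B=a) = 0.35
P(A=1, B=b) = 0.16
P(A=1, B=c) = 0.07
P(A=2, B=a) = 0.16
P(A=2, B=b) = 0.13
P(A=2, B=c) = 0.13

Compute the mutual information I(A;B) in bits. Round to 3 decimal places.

Marginals: p(A) = (0.5800, 0.4200), p(B) = (0.5100, 0.2900, 0.2000).
I(A;B) = H(A) + H(B) − H(A,B).
H(A) = 0.9815, H(B) = 1.4777, H(A,B) = 2.4100.
I(A;B) = 0.9815 + 1.4777 − 2.4100 = 0.049 bits.

0.049 bits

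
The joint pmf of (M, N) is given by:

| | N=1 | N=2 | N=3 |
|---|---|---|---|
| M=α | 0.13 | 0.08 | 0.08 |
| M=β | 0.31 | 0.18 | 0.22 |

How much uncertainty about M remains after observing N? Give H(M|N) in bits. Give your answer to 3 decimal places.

0.868 bits

Marginals: p(M) = (0.2900, 0.7100), p(N) = (0.4400, 0.2600, 0.3000).
H(M|N) = Σ p(N) · H(M|N=·).
  N=1: p=0.4400, H(M|N=1) = 0.8757
  N=2: p=0.2600, H(M|N=2) = 0.8905
  N=3: p=0.3000, H(M|N=3) = 0.8366
Weighted sum = 0.868 bits.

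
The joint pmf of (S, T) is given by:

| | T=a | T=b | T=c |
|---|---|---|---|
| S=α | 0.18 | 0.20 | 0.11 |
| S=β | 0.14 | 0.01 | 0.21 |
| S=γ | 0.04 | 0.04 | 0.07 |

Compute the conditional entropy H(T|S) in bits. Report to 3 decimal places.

1.391 bits

Marginals: p(S) = (0.4900, 0.3600, 0.1500), p(T) = (0.3600, 0.2500, 0.3900).
H(T|S) = Σ p(S) · H(T|S=·).
  S=α: p=0.4900, H(T|S=α) = 1.5422
  S=β: p=0.3600, H(T|S=β) = 1.1271
  S=γ: p=0.1500, H(T|S=γ) = 1.5301
Weighted sum = 1.391 bits.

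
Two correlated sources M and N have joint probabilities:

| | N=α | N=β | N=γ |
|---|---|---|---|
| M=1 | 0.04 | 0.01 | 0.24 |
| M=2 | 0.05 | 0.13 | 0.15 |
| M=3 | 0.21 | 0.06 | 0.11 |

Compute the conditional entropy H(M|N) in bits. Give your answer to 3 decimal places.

1.337 bits

Marginals: p(M) = (0.2900, 0.3300, 0.3800), p(N) = (0.3000, 0.2000, 0.5000).
H(M|N) = Σ p(N) · H(M|N=·).
  N=α: p=0.3000, H(M|N=α) = 1.1786
  N=β: p=0.2000, H(M|N=β) = 1.1412
  N=γ: p=0.5000, H(M|N=γ) = 1.5099
Weighted sum = 1.337 bits.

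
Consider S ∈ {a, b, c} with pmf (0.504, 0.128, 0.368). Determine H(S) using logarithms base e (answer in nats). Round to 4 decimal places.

H(S) = −Σ p·ln p.
  −(0.504)·ln(0.504) = 0.34533
  −(0.128)·ln(0.128) = 0.26313
  −(0.368)·ln(0.368) = 0.36788
Sum: 0.34533 + 0.26313 + 0.36788 = 0.9763 nats.

0.9763 nats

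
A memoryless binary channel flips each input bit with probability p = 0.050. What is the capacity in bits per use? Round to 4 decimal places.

Binary symmetric channel: C = 1 − h₂(ε) where h₂ is the binary entropy function.
h₂(0.050) = −0.050·log₂0.050 − 0.950·log₂0.950 = 0.2864.
C = 1 − 0.2864 = 0.7136 bits per channel use.

0.7136 bits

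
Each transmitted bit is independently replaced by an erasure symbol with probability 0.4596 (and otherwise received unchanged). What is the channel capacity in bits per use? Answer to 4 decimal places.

Binary erasure channel: capacity C = 1 − ε.
C = 1 − 0.4596 = 0.5404 bits per channel use.

0.5404 bits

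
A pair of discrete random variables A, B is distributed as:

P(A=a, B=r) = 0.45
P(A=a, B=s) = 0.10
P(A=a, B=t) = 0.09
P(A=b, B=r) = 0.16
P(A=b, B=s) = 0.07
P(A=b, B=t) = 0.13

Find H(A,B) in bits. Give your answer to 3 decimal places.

2.237 bits

H(A,B) = −Σ p(x,y)·log₂ p(x,y) over all 6 cells.
  cell (a,r): −0.45·log₂0.45 = 0.5184
  cell (a,s): −0.10·log₂0.10 = 0.3322
  cell (a,t): −0.09·log₂0.09 = 0.3127
  cell (b,r): −0.16·log₂0.16 = 0.4230
  cell (b,s): −0.07·log₂0.07 = 0.2686
  cell (b,t): −0.13·log₂0.13 = 0.3826
Sum = 2.237 bits.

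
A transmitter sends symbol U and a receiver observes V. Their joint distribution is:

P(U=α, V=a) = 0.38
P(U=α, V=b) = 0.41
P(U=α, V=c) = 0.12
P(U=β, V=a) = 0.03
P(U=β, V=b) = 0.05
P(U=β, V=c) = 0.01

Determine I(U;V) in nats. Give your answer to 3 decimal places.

Marginals: p(U) = (0.9100, 0.0900), p(V) = (0.4100, 0.4600, 0.1300).
I(U;V) = H(U) + H(V) − H(U,V).
H(U) = 0.3025, H(V) = 0.9880, H(U,V) = 1.2887.
I(U;V) = 0.3025 + 0.9880 − 1.2887 = 0.002 nats.

0.002 nats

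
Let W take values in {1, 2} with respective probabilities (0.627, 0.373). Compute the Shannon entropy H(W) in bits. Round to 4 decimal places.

0.9529 bits

H(W) = −Σ p·log₂ p.
  −(0.627)·log₂(0.627) = 0.42226
  −(0.373)·log₂(0.373) = 0.53069
Sum: 0.42226 + 0.53069 = 0.9529 bits.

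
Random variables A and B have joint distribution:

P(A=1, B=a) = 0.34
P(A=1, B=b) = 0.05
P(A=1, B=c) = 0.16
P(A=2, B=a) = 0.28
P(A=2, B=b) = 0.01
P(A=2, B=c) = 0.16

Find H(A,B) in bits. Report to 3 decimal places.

2.172 bits

H(A,B) = −Σ p(x,y)·log₂ p(x,y) over all 6 cells.
  cell (1,a): −0.34·log₂0.34 = 0.5292
  cell (1,b): −0.05·log₂0.05 = 0.2161
  cell (1,c): −0.16·log₂0.16 = 0.4230
  cell (2,a): −0.28·log₂0.28 = 0.5142
  cell (2,b): −0.01·log₂0.01 = 0.0664
  cell (2,c): −0.16·log₂0.16 = 0.4230
Sum = 2.172 bits.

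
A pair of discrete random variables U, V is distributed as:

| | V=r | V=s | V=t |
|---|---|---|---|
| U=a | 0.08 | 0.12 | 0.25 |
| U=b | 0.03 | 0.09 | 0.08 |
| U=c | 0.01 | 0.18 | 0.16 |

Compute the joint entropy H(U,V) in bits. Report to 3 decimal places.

2.849 bits

H(U,V) = −Σ p(x,y)·log₂ p(x,y) over all 9 cells.
  cell (a,r): −0.08·log₂0.08 = 0.2915
  cell (a,s): −0.12·log₂0.12 = 0.3671
  cell (a,t): −0.25·log₂0.25 = 0.5000
  cell (b,r): −0.03·log₂0.03 = 0.1518
  cell (b,s): −0.09·log₂0.09 = 0.3127
  cell (b,t): −0.08·log₂0.08 = 0.2915
  cell (c,r): −0.01·log₂0.01 = 0.0664
  cell (c,s): −0.18·log₂0.18 = 0.4453
  cell (c,t): −0.16·log₂0.16 = 0.4230
Sum = 2.849 bits.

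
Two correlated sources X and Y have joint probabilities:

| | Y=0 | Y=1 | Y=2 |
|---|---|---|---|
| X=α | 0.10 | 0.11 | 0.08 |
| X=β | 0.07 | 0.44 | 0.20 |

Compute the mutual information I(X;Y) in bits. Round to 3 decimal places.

Marginals: p(X) = (0.2900, 0.7100), p(Y) = (0.1700, 0.5500, 0.2800).
I(X;Y) = H(X) + H(Y) − H(X,Y).
H(X) = 0.8687, H(Y) = 1.4232, H(X,Y) = 2.2281.
I(X;Y) = 0.8687 + 1.4232 − 2.2281 = 0.064 bits.

0.064 bits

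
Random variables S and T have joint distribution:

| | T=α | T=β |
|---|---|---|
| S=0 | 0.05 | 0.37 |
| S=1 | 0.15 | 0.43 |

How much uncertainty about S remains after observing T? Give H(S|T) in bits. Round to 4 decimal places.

Marginals: p(S) = (0.4200, 0.5800), p(T) = (0.2000, 0.8000).
H(S|T) = Σ p(T) · H(S|T=·).
  T=α: p=0.2000, H(S|T=α) = 0.8113
  T=β: p=0.8000, H(S|T=β) = 0.9959
Weighted sum = 0.9590 bits.

0.9590 bits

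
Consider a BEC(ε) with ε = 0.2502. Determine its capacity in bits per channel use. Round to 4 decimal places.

0.7498 bits

Binary erasure channel: capacity C = 1 − ε.
C = 1 − 0.2502 = 0.7498 bits per channel use.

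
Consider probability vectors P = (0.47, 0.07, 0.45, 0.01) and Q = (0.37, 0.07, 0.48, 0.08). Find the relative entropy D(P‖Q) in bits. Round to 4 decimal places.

D(P‖Q) = Σ p·log₂(p/q).
  0.47·log₂(0.47/0.37) = 0.16221
  0.07·log₂(0.07/0.07) = 0.00000
  0.45·log₂(0.45/0.48) = -0.04190
  0.01·log₂(0.01/0.08) = -0.03000
D(P‖Q) = 0.0903 bits.

0.0903 bits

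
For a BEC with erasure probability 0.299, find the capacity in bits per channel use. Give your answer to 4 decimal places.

0.7010 bits

Binary erasure channel: capacity C = 1 − ε.
C = 1 − 0.299 = 0.7010 bits per channel use.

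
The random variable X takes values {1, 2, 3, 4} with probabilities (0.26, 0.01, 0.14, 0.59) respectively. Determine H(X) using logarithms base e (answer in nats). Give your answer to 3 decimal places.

0.983 nats

H(X) = −Σ p·ln p.
  −(0.26)·ln(0.26) = 0.3502
  −(0.01)·ln(0.01) = 0.0461
  −(0.14)·ln(0.14) = 0.2753
  −(0.59)·ln(0.59) = 0.3113
Sum: 0.3502 + 0.0461 + 0.2753 + 0.3113 = 0.983 nats.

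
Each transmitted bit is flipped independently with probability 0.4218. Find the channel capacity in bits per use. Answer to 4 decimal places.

0.0177 bits

Binary symmetric channel: C = 1 − h₂(ε) where h₂ is the binary entropy function.
h₂(0.4218) = −0.4218·log₂0.4218 − 0.5782·log₂0.5782 = 0.9823.
C = 1 − 0.9823 = 0.0177 bits per channel use.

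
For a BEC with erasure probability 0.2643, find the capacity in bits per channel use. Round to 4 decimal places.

Binary erasure channel: capacity C = 1 − ε.
C = 1 − 0.2643 = 0.7357 bits per channel use.

0.7357 bits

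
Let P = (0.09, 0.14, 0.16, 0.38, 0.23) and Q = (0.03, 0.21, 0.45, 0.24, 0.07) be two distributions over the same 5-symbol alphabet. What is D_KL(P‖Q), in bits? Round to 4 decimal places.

D(P‖Q) = Σ p·log₂(p/q).
  0.09·log₂(0.09/0.03) = 0.14265
  0.14·log₂(0.14/0.21) = -0.08189
  0.16·log₂(0.16/0.45) = -0.23870
  0.38·log₂(0.38/0.24) = 0.25193
  0.23·log₂(0.23/0.07) = 0.39473
D(P‖Q) = 0.4687 bits.

0.4687 bits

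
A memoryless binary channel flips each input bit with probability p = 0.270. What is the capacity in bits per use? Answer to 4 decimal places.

0.1585 bits

Binary symmetric channel: C = 1 − h₂(ε) where h₂ is the binary entropy function.
h₂(0.270) = −0.270·log₂0.270 − 0.730·log₂0.730 = 0.8415.
C = 1 − 0.8415 = 0.1585 bits per channel use.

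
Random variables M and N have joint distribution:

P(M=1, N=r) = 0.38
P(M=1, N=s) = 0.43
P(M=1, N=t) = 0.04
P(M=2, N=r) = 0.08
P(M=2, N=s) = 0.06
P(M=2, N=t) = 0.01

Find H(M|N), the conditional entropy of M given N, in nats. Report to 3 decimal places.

Chain rule: H(M|N) = H(M,N) − H(N).
Marginals: p(M) = (0.8500, 0.1500), p(N) = (0.4600, 0.4900, 0.0500).
H(M,N) = 1.2763 nats; H(N) = 0.8565 nats.
H(M|N) = 1.2763 − 0.8565 = 0.420 nats.

0.420 nats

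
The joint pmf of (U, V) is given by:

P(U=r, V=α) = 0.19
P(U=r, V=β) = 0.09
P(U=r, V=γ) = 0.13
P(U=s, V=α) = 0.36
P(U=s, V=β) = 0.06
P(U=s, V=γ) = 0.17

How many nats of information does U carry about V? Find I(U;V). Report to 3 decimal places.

Marginals: p(U) = (0.4100, 0.5900), p(V) = (0.5500, 0.1500, 0.3000).
I(U;V) = H(U) + H(V) − H(U,V).
H(U) = 0.6769, H(V) = 0.9746, H(U,V) = 1.6353.
I(U;V) = 0.6769 + 0.9746 − 1.6353 = 0.016 nats.

0.016 nats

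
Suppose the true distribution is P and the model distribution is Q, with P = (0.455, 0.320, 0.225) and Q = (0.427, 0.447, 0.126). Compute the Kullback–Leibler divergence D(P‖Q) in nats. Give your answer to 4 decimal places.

D(P‖Q) = Σ p·ln(p/q).
  0.455·ln(0.455/0.427) = 0.02890
  0.320·ln(0.320/0.447) = -0.10696
  0.225·ln(0.225/0.126) = 0.13046
D(P‖Q) = 0.0524 nats.

0.0524 nats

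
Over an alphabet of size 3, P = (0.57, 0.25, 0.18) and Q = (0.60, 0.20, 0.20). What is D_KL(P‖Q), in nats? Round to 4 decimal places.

D(P‖Q) = Σ p·ln(p/q).
  0.57·ln(0.57/0.60) = -0.02924
  0.25·ln(0.25/0.20) = 0.05579
  0.18·ln(0.18/0.20) = -0.01896
D(P‖Q) = 0.0076 nats.

0.0076 nats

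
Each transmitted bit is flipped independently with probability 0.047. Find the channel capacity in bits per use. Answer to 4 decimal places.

Binary symmetric channel: C = 1 − h₂(ε) where h₂ is the binary entropy function.
h₂(0.047) = −0.047·log₂0.047 − 0.953·log₂0.953 = 0.2735.
C = 1 − 0.2735 = 0.7265 bits per channel use.

0.7265 bits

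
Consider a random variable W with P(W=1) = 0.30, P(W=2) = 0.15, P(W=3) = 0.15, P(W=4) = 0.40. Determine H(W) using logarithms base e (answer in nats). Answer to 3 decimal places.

1.297 nats

H(W) = −Σ p·ln p.
  −(0.30)·ln(0.30) = 0.3612
  −(0.15)·ln(0.15) = 0.2846
  −(0.15)·ln(0.15) = 0.2846
  −(0.40)·ln(0.40) = 0.3665
Sum: 0.3612 + 0.2846 + 0.2846 + 0.3665 = 1.297 nats.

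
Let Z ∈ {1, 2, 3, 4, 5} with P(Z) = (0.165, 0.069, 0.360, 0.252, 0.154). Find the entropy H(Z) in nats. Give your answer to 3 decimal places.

H(Z) = −Σ p·ln p.
  −(0.165)·ln(0.165) = 0.2973
  −(0.069)·ln(0.069) = 0.1845
  −(0.360)·ln(0.360) = 0.3678
  −(0.252)·ln(0.252) = 0.3473
  −(0.154)·ln(0.154) = 0.2881
Sum: 0.2973 + 0.1845 + 0.3678 + 0.3473 + 0.2881 = 1.485 nats.

1.485 nats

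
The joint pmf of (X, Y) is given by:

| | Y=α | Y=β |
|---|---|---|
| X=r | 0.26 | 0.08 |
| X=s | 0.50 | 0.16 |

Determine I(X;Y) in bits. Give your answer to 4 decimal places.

Marginals: p(X) = (0.3400, 0.6600), p(Y) = (0.7600, 0.2400).
I(X;Y) = H(X) + H(Y) − H(X,Y).
H(X) = 0.9248, H(Y) = 0.7950, H(X,Y) = 1.7198.
I(X;Y) = 0.9248 + 0.7950 − 1.7198 = 0.0000 bits.

0.0000 bits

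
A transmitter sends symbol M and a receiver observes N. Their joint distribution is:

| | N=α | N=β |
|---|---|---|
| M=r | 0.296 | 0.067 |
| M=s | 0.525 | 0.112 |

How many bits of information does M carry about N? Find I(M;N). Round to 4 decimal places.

Marginals: p(M) = (0.3630, 0.6370), p(N) = (0.8210, 0.1790).
I(M;N) = H(M) + H(N) − H(M,N).
H(M) = 0.9451, H(N) = 0.6779, H(M,N) = 1.6229.
I(M;N) = 0.9451 + 0.6779 − 1.6229 = 0.0001 bits.

0.0001 bits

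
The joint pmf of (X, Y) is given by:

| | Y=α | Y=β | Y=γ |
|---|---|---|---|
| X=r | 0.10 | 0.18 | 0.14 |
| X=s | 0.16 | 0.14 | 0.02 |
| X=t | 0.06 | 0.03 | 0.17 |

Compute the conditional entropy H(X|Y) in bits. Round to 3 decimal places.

1.354 bits

Marginals: p(X) = (0.4200, 0.3200, 0.2600), p(Y) = (0.3200, 0.3500, 0.3300).
H(X|Y) = Σ p(Y) · H(X|Y=·).
  Y=α: p=0.3200, H(X|Y=α) = 1.4772
  Y=β: p=0.3500, H(X|Y=β) = 1.3260
  Y=γ: p=0.3300, H(X|Y=γ) = 1.2629
Weighted sum = 1.354 bits.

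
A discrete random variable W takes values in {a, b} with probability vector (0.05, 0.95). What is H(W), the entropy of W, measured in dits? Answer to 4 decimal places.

0.0862 dits

H(W) = −Σ p·log₁₀ p.
  −(0.05)·log₁₀(0.05) = 0.06505
  −(0.95)·log₁₀(0.95) = 0.02116
Sum: 0.06505 + 0.02116 = 0.0862 dits.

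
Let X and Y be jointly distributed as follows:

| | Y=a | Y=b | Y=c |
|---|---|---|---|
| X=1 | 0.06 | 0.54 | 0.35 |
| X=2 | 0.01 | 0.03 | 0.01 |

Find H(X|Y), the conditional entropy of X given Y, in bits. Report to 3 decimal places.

Marginals: p(X) = (0.9500, 0.0500), p(Y) = (0.0700, 0.5700, 0.3600).
H(X|Y) = Σ p(Y) · H(X|Y=·).
  Y=a: p=0.0700, H(X|Y=a) = 0.5917
  Y=b: p=0.5700, H(X|Y=b) = 0.2975
  Y=c: p=0.3600, H(X|Y=c) = 0.1831
Weighted sum = 0.277 bits.

0.277 bits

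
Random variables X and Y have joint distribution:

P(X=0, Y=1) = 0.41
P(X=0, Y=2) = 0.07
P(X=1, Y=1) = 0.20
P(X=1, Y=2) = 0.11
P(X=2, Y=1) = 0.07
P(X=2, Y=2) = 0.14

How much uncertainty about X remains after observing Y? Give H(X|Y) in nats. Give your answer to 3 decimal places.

0.951 nats

Marginals: p(X) = (0.4800, 0.3100, 0.2100), p(Y) = (0.6800, 0.3200).
H(X|Y) = Σ p(Y) · H(X|Y=·).
  Y=1: p=0.6800, H(X|Y=1) = 0.8990
  Y=2: p=0.3200, H(X|Y=2) = 1.0612
Weighted sum = 0.951 nats.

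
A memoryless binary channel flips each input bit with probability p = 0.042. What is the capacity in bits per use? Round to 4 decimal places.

0.7486 bits

Binary symmetric channel: C = 1 − h₂(ε) where h₂ is the binary entropy function.
h₂(0.042) = −0.042·log₂0.042 − 0.958·log₂0.958 = 0.2514.
C = 1 − 0.2514 = 0.7486 bits per channel use.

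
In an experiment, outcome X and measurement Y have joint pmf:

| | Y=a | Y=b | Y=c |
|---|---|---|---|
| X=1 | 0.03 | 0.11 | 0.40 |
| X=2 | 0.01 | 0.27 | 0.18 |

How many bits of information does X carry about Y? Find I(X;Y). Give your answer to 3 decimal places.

Marginals: p(X) = (0.5400, 0.4600), p(Y) = (0.0400, 0.3800, 0.5800).
I(X;Y) = H(X) + H(Y) − H(X,Y).
H(X) = 0.9954, H(Y) = 1.1720, H(X,Y) = 2.0526.
I(X;Y) = 0.9954 + 1.1720 − 2.0526 = 0.115 bits.

0.115 bits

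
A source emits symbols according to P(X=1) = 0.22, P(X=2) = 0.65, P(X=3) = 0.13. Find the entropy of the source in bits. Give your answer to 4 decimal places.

1.2672 bits

H(X) = −Σ p·log₂ p.
  −(0.22)·log₂(0.22) = 0.48057
  −(0.65)·log₂(0.65) = 0.40397
  −(0.13)·log₂(0.13) = 0.38264
Sum: 0.48057 + 0.40397 + 0.38264 = 1.2672 bits.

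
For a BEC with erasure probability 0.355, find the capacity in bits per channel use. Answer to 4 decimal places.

Binary erasure channel: capacity C = 1 − ε.
C = 1 − 0.355 = 0.6450 bits per channel use.

0.6450 bits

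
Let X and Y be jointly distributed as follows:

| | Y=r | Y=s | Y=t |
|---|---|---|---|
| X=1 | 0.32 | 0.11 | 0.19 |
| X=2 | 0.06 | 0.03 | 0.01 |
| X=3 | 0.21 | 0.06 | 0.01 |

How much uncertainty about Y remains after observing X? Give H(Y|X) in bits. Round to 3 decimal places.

1.302 bits

Marginals: p(X) = (0.6200, 0.1000, 0.2800), p(Y) = (0.5900, 0.2000, 0.2100).
H(Y|X) = Σ p(X) · H(Y|X=·).
  X=1: p=0.6200, H(Y|X=1) = 1.4580
  X=2: p=0.1000, H(Y|X=2) = 1.2955
  X=3: p=0.2800, H(Y|X=3) = 0.9592
Weighted sum = 1.302 bits.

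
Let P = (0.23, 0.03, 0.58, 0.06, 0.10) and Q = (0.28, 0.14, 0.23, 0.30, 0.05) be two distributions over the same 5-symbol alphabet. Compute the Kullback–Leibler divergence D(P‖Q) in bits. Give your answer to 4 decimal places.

0.6027 bits

D(P‖Q) = Σ p·log₂(p/q).
  0.23·log₂(0.23/0.28) = -0.06527
  0.03·log₂(0.03/0.14) = -0.06667
  0.58·log₂(0.58/0.23) = 0.77396
  0.06·log₂(0.06/0.30) = -0.13932
  0.10·log₂(0.10/0.05) = 0.10000
D(P‖Q) = 0.6027 bits.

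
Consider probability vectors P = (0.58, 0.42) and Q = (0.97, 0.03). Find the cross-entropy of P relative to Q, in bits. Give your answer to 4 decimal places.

2.1502 bits

H(P,Q) = −Σ p·log₂ q.
  −0.58·log₂(0.97) = 0.02549
  −0.42·log₂(0.03) = 2.12474
H(P,Q) = 2.1502 bits.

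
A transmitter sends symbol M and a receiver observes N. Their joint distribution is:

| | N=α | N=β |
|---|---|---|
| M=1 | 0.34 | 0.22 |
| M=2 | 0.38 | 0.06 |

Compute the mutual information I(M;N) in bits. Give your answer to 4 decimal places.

0.0613 bits

Marginals: p(M) = (0.5600, 0.4400), p(N) = (0.7200, 0.2800).
I(M;N) = Σ p(x,y)·log₂[p(x,y)/(p(x)p(y))].
  (1,α): 0.34·log₂(0.8433) = -0.08363
  (1,β): 0.22·log₂(1.4031) = 0.10749
  (2,α): 0.38·log₂(1.1995) = 0.09972
  (2,β): 0.06·log₂(0.4870) = -0.06228
Sum = 0.0613 bits.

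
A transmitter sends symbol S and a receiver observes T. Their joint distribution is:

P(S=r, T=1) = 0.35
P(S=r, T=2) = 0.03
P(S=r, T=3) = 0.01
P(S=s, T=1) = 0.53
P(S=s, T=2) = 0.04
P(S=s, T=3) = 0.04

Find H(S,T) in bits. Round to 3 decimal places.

1.605 bits

H(S,T) = −Σ p(x,y)·log₂ p(x,y) over all 6 cells.
  cell (r,1): −0.35·log₂0.35 = 0.5301
  cell (r,2): −0.03·log₂0.03 = 0.1518
  cell (r,3): −0.01·log₂0.01 = 0.0664
  cell (s,1): −0.53·log₂0.53 = 0.4854
  cell (s,2): −0.04·log₂0.04 = 0.1858
  cell (s,3): −0.04·log₂0.04 = 0.1858
Sum = 1.605 bits.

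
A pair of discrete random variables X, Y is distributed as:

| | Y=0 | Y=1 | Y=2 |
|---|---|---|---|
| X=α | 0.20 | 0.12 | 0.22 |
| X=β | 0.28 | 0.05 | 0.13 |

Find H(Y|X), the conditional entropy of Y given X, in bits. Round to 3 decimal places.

Marginals: p(X) = (0.5400, 0.4600), p(Y) = (0.4800, 0.1700, 0.3500).
H(Y|X) = Σ p(X) · H(Y|X=·).
  X=α: p=0.5400, H(Y|X=α) = 1.5407
  X=β: p=0.4600, H(Y|X=β) = 1.2992
Weighted sum = 1.430 bits.

1.430 bits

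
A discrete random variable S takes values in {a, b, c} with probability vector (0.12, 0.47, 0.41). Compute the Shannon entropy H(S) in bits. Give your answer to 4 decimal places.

1.4064 bits

H(S) = −Σ p·log₂ p.
  −(0.12)·log₂(0.12) = 0.36707
  −(0.47)·log₂(0.47) = 0.51196
  −(0.41)·log₂(0.41) = 0.52738
Sum: 0.36707 + 0.51196 + 0.52738 = 1.4064 bits.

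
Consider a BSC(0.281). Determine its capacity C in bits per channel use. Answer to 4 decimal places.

0.1432 bits

Binary symmetric channel: C = 1 − h₂(ε) where h₂ is the binary entropy function.
h₂(0.281) = −0.281·log₂0.281 − 0.719·log₂0.719 = 0.8568.
C = 1 − 0.8568 = 0.1432 bits per channel use.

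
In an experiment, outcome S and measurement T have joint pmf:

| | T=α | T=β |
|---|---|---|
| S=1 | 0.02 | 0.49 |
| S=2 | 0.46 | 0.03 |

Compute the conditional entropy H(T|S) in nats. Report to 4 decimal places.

0.1972 nats

Marginals: p(S) = (0.5100, 0.4900), p(T) = (0.4800, 0.5200).
H(T|S) = Σ p(S) · H(T|S=·).
  S=1: p=0.5100, H(T|S=1) = 0.1654
  S=2: p=0.4900, H(T|S=2) = 0.2303
Weighted sum = 0.1972 nats.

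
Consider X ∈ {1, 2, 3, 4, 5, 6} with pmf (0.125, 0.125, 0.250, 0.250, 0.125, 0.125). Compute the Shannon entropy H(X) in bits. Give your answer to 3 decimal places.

2.500 bits

H(X) = −Σ p·log₂ p.
  −(0.125)·log₂(0.125) = 0.3750
  −(0.125)·log₂(0.125) = 0.3750
  −(0.250)·log₂(0.250) = 0.5000
  −(0.250)·log₂(0.250) = 0.5000
  −(0.125)·log₂(0.125) = 0.3750
  −(0.125)·log₂(0.125) = 0.3750
Sum: 0.3750 + 0.3750 + 0.5000 + 0.5000 + 0.3750 + 0.3750 = 2.500 bits.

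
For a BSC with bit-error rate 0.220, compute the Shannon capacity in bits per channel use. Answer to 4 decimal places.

Binary symmetric channel: C = 1 − h₂(ε) where h₂ is the binary entropy function.
h₂(0.220) = −0.220·log₂0.220 − 0.780·log₂0.780 = 0.7602.
C = 1 − 0.7602 = 0.2398 bits per channel use.

0.2398 bits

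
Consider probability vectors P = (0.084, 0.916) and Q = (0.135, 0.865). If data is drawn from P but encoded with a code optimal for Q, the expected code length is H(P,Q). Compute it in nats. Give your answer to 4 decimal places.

H(P,Q) = −Σ p·ln q.
  −0.084·ln(0.135) = 0.16821
  −0.916·ln(0.865) = 0.13284
H(P,Q) = 0.3011 nats.

0.3011 nats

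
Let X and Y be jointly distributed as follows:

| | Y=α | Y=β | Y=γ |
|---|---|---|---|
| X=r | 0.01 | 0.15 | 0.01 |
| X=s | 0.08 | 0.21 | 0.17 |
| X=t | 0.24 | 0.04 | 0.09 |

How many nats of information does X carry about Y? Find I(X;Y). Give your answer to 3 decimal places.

0.217 nats

Marginals: p(X) = (0.1700, 0.4600, 0.3700), p(Y) = (0.3300, 0.4000, 0.2700).
I(X;Y) = H(X) + H(Y) − H(X,Y).
H(X) = 1.0263, H(Y) = 1.0859, H(X,Y) = 1.8957.
I(X;Y) = 1.0263 + 1.0859 − 1.8957 = 0.217 nats.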